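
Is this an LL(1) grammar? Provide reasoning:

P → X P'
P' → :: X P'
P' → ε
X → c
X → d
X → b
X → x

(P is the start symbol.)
Yes, the grammar is LL(1).

A grammar is LL(1) if for each non-terminal N with multiple productions, the predict sets of those productions are pairwise disjoint, where PREDICT(N → α) = (FIRST(α) \ {ε}) ∪ (FOLLOW(N) if α ⇒* ε).

Relevant sets:
  FOLLOW(P') = { $ }

For P':
  PREDICT(P' → :: X P') = { '::' }
  PREDICT(P' → ε) = { $ }
For X:
  PREDICT(X → c) = { 'c' }
  PREDICT(X → d) = { 'd' }
  PREDICT(X → b) = { 'b' }
  PREDICT(X → x) = { 'x' }
P has a single production, so nothing to check there.

All predict sets are disjoint. The grammar IS LL(1).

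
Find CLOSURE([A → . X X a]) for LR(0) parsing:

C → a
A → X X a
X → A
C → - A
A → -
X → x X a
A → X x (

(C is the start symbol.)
To compute CLOSURE, for each item [A → α.Bβ] where B is a non-terminal, add [B → .γ] for all productions B → γ; repeat for the newly added items until nothing changes.

Start with: [A → . X X a]
  [A → . X X a] has the dot before X: add [X → . A], [X → . x X a]
  [X → . A] has the dot before A: add [A → . -], [A → . X x (]
No further items can be added.

CLOSURE = { [A → . -], [A → . X X a], [A → . X x (], [X → . A], [X → . x X a] }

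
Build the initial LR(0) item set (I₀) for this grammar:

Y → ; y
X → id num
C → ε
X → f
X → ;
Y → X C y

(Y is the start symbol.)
First, augment the grammar with Y' → Y
I₀ = CLOSURE({ [Y' → . Y] }):
  [Y' → . Y] has the dot before Y: add [Y → . ; y], [Y → . X C y]
  [Y → . X C y] has the dot before X: add [X → . id num], [X → . f], [X → . ;]
No further items can be added.

I₀ = { [X → . ;], [X → . f], [X → . id num], [Y → . ; y], [Y → . X C y], [Y' → . Y] }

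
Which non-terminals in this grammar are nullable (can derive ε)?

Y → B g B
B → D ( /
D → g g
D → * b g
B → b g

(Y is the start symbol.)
None

A non-terminal is nullable if it can derive ε (the empty string): either it has an ε-production, or it has a production whose right-hand side consists entirely of nullable non-terminals.

There are no ε-productions, so no non-terminal can derive ε.
No non-terminals are nullable.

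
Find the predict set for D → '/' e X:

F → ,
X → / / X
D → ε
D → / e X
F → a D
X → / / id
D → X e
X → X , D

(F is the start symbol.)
PREDICT(D → '/' e X) = (FIRST(RHS) \ {ε}) ∪ (FOLLOW(D) if ε ∈ FIRST(RHS), i.e. RHS ⇒* ε)
FIRST('/' e X) = { '/' }
ε ∉ FIRST('/' e X), so FOLLOW(D) is not added.
PREDICT(D → '/' e X) = { '/' }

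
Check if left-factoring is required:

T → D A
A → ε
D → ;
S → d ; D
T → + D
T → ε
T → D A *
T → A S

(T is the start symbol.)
Yes, T has productions with common prefix 'D A'

Left-factoring is needed when two productions for the same non-terminal
share a common prefix on the right-hand side.

Productions for T:
  T → D A
  T → + D
  T → ε
  T → D A *
  T → A S

Found common prefix 'D A' in productions for T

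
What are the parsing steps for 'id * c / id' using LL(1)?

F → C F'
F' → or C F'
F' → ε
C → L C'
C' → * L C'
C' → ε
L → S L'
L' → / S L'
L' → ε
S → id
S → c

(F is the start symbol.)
LL(1) parsing maintains a stack (initially the start symbol over $) and the input. At each step: if the stack top is a terminal, match it against the current input token; if it is a non-terminal N, replace it with the RHS of M[N, lookahead] (the unique production whose predict set contains the lookahead).

Stack is shown with the top on the left.

Stack           Input          Action
-------------------------------------
F $             id * c / id $  output F → C F'
C F' $          id * c / id $  output C → L C'
L C' F' $       id * c / id $  output L → S L'
S L' C' F' $    id * c / id $  output S → id
id L' C' F' $   id * c / id $  match 'id'
L' C' F' $      * c / id $     output L' → ε
C' F' $         * c / id $     output C' → * L C'
* L C' F' $     * c / id $     match '*'
L C' F' $       c / id $       output L → S L'
S L' C' F' $    c / id $       output S → c
c L' C' F' $    c / id $       match 'c'
L' C' F' $      / id $         output L' → / S L'
/ S L' C' F' $  / id $         match '/'
S L' C' F' $    id $           output S → id
id L' C' F' $   id $           match 'id'
L' C' F' $      $              output L' → ε
C' F' $         $              output C' → ε
F' $            $              output F' → ε
$               $              accept

The string is accepted.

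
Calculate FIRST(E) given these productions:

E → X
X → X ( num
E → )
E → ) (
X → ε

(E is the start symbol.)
To compute FIRST(E), examine every production with E on the left-hand side, reading each right-hand side left to right until a non-nullable symbol is reached.

FIRST sets of the other non-terminals involved (by the same procedure, iterated to a fixed point):
  FIRST(X) = { '(', ε }

From E → X:
  - X is a non-terminal: add FIRST(X) \ {ε} = { '(' }
    X is nullable and nothing follows, so the whole right-hand side can vanish: ε ∈ FIRST(E)
From E → ):
  - ')' is a terminal: add ')' and stop
From E → ) (:
  - ')' is a terminal: add ')' and stop

Collecting: FIRST(E) = { '(', ')', ε }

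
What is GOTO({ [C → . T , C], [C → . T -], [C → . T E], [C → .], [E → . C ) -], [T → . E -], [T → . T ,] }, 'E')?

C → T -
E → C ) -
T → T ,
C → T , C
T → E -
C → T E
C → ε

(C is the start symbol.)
GOTO(I, 'E') = CLOSURE({ [A → αX.β] : [A → α.Xβ] ∈ I, X = 'E' })

Items with dot before 'E', with the dot advanced:
  [T → . E -] → [T → E . -]
Closure adds nothing (no advanced item has the dot before a non-terminal).

GOTO = { [T → E . -] }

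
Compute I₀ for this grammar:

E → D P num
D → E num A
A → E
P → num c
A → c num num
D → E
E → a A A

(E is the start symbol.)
First, augment the grammar with E' → E
I₀ = CLOSURE({ [E' → . E] }):
  [E' → . E] has the dot before E: add [E → . D P num], [E → . a A A]
  [E → . D P num] has the dot before D: add [D → . E num A], [D → . E]
No further items can be added.

I₀ = { [D → . E num A], [D → . E], [E → . D P num], [E → . a A A], [E' → . E] }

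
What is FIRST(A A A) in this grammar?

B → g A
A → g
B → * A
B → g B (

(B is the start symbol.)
{ 'g' }

FIRST sets of the non-terminals involved (from the grammar, by fixed-point iteration):
  FIRST(A) = { 'g' }

To compute FIRST(A A A), process the symbols left to right:
Symbol A is a non-terminal. Add FIRST(A) \ {ε} = { 'g' }
A is not nullable (ε ∉ FIRST(A)), so stop here.
FIRST(A A A) = { 'g' }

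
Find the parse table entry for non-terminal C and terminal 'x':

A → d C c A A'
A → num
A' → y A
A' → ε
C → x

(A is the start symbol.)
C → x

To find M[C, 'x'], we find productions for C where 'x' is in the predict set (PREDICT(N → α) = (FIRST(α) \ {ε}) ∪ (FOLLOW(N) if α ⇒* ε)).

C → x: PREDICT = { 'x' }
  'x' is in predict set, so this production goes in M[C, 'x']

M[C, 'x'] = C → x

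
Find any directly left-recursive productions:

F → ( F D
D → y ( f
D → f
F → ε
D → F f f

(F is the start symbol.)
Direct left recursion occurs when N → N α for some non-terminal N (the right-hand side begins with the left-hand side itself).

F → ( F D: starts with '('
D → y ( f: starts with y
D → f: starts with f
F → ε: starts with ε
D → F f f: starts with F

No direct left recursion found.

Answer: No direct left recursion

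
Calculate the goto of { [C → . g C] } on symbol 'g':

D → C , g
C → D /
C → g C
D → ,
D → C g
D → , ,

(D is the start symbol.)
{ [C → . D /], [C → . g C], [C → g . C], [D → . , ,], [D → . ,], [D → . C , g], [D → . C g] }

GOTO(I, 'g') = CLOSURE({ [A → αX.β] : [A → α.Xβ] ∈ I, X = 'g' })

Items with dot before 'g', with the dot advanced:
  [C → . g C] → [C → g . C]
Closure of the advanced items:
  [C → g . C] has the dot before C: add [C → . D /], [C → . g C]
  [C → . D /] has the dot before D: add [D → . C , g], [D → . ,], [D → . C g], [D → . , ,]

GOTO = { [C → . D /], [C → . g C], [C → g . C], [D → . , ,], [D → . ,], [D → . C , g], [D → . C g] }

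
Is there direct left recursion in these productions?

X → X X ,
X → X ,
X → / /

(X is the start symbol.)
X → X X ,: LEFT RECURSIVE (starts with X)
X → X ,: LEFT RECURSIVE (starts with X)
X → / /: starts with '/'

The grammar has direct left recursion on: X.

Answer: Yes, X is left-recursive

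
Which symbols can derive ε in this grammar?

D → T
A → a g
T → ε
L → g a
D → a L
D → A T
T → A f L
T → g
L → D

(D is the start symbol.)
ε-productions: T → ε
So T is immediately nullable.
D → T: every symbol on the right is nullable, so D is nullable too.
L → D: every symbol on the right is nullable, so L is nullable too.
No further non-terminal can be added: every production for the remaining non-terminals contains a terminal or a non-nullable non-terminal.
Nullable = { 'D', 'L', 'T' }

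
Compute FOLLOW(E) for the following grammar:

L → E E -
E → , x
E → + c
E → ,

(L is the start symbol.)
{ '+', ',', '-' }

In L → E E -: E is followed by E '-', add FIRST(E '-') \ {ε} = { '+', ',' }
In L → E E -: E is followed by '-', add FIRST('-') \ {ε} = { '-' }

Taking the union: FOLLOW(E) = { '+', ',', '-' }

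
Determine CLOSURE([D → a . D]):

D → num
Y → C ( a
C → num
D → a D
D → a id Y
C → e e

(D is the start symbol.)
{ [D → . a D], [D → . a id Y], [D → . num], [D → a . D] }

Start with: [D → a . D]
  [D → a . D] has the dot before D: add [D → . num], [D → . a D], [D → . a id Y]
No further items can be added.

CLOSURE = { [D → . a D], [D → . a id Y], [D → . num], [D → a . D] }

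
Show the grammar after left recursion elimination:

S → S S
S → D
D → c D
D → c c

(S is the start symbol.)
S is directly left-recursive. The standard transformation for
  A → A α₁ | ... | A α_m | β₁ | ... | β_n
is
  A  → β₁ A' | ... | β_n A'
  A' → α₁ A' | ... | α_m A' | ε

S → D becomes S → D S'
S → S S becomes S' → S S'
Add S' → ε

Productions for other non-terminals are unchanged:
  D → c D
  D → c c

Resulting grammar:
S → D S'
S' → S S'
S' → ε
D → c D
D → c c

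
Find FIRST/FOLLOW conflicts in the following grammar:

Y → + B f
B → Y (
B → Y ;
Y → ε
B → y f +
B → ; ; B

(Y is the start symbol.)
No FIRST/FOLLOW conflicts.

Nullable non-terminals: Y.

Y: nullable alternative(s) Y → ε; FOLLOW(Y) = { $, '(', ';' }
  Y → + B f: FIRST \ {ε} = { '+' } — disjoint from FOLLOW(Y)
  Y → ε: FIRST \ {ε} = { } — this is the only nullable alternative, skip

B has no nullable alternative, so no FIRST/FOLLOW check is needed there.

No FIRST/FOLLOW conflicts found.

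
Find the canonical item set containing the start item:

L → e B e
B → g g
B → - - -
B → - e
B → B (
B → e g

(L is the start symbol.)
First, augment the grammar with L' → L
I₀ = CLOSURE({ [L' → . L] }):
  [L' → . L] has the dot before L: add [L → . e B e]
No further items can be added.

I₀ = { [L → . e B e], [L' → . L] }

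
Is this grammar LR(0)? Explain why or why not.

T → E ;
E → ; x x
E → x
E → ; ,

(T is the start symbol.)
Yes, the grammar is LR(0)

Augment with T' → T and build the canonical LR(0) collection (I0 = CLOSURE({[T' → . T]}), then GOTO on every symbol after a dot until no new states appear). It has 9 states:
  I0: { [E → . ; ,], [E → . ; x x], [E → . x], [T → . E ;], [T' → . T] }  — shift
  I1: { [E → ; . ,], [E → ; . x x] }  — shift
  I2: { [T → E . ;] }  — shift
  I3: { [T' → T .] }  — accept
  I4: { [E → x .] }  — reduce
  I5: { [T → E ; .] }  — reduce
  I6: { [E → ; , .] }  — reduce
  I7: { [E → ; x . x] }  — shift
  I8: { [E → ; x x .] }  — reduce

Every state is either a pure shift/goto state or contains exactly one complete item and nothing to shift — no conflicts. The grammar is LR(0).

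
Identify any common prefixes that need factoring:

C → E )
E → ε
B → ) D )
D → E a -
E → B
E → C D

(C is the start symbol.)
No, left-factoring is not needed

Left-factoring is needed when two productions for the same non-terminal
share a common prefix on the right-hand side.

Productions for E:
  E → ε
  E → B
  E → C D

No common prefixes found.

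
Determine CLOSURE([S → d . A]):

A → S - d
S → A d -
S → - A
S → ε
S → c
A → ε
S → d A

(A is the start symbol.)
{ [A → . S - d], [A → .], [S → . - A], [S → . A d -], [S → . c], [S → . d A], [S → .], [S → d . A] }

Start with: [S → d . A]
  [S → d . A] has the dot before A: add [A → . S - d], [A → .]
  [A → . S - d] has the dot before S: add [S → . A d -], [S → . - A], [S → .], [S → . c], [S → . d A]
No further items can be added.

CLOSURE = { [A → . S - d], [A → .], [S → . - A], [S → . A d -], [S → . c], [S → . d A], [S → .], [S → d . A] }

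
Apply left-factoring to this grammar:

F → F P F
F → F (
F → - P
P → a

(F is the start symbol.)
Left-factoring transforms A → αβ₁ | αβ₂ into A → αA' and A' → β₁ | β₂
(α is the longest common prefix among the alternatives). Repeat until
no nonterminal has two alternatives with a common prefix.

Round 1: F has alternatives sharing prefix 'F'. Introduce F': F → F F'
  Add: F' → P F
  Add: F' → (

No remaining common prefixes — done.

Resulting grammar:
F → F F'
F' → P F
F' → (
F → - P
P → a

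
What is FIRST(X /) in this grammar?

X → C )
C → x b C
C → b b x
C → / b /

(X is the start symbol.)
{ '/', 'b', 'x' }

FIRST sets of the non-terminals involved (from the grammar, by fixed-point iteration):
  FIRST(X) = { '/', 'b', 'x' }

To compute FIRST(X /), process the symbols left to right:
Symbol X is a non-terminal. Add FIRST(X) \ {ε} = { '/', 'b', 'x' }
X is not nullable (ε ∉ FIRST(X)), so stop here.
FIRST(X /) = { '/', 'b', 'x' }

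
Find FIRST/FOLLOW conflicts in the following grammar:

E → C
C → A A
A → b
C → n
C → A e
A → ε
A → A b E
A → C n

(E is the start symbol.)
Yes. C → n with FOLLOW(C) on { 'n' }; C → A e with FOLLOW(C) on { 'b', 'e', 'n' }; A → b with FOLLOW(A) on { 'b' }; A → A b E with FOLLOW(A) on { 'b', 'e', 'n' }; A → C n with FOLLOW(A) on { 'b', 'e', 'n' }

A FIRST/FOLLOW conflict occurs when a non-terminal N has a nullable alternative N → β (β ⇒* ε) and another alternative N → α with FIRST(α) ∩ FOLLOW(N) ≠ ∅: on such a lookahead the parser cannot decide between expanding α and letting N vanish via β.

Nullable non-terminals: A, C, E.
FIRST sets used below: FIRST(A) = { 'b', 'e', 'n', ε }, FIRST(C) = { 'b', 'e', 'n', ε }

A: nullable alternative(s) A → ε; FOLLOW(A) = { $, 'b', 'e', 'n' }
  A → b: FIRST \ {ε} = { 'b' } — overlaps FOLLOW(A) on { 'b' }: CONFLICT
  A → ε: FIRST \ {ε} = { } — this is the only nullable alternative, skip
  A → A b E: FIRST \ {ε} = { 'b', 'e', 'n' } — overlaps FOLLOW(A) on { 'b', 'e', 'n' }: CONFLICT
  A → C n: FIRST \ {ε} = { 'b', 'e', 'n' } — overlaps FOLLOW(A) on { 'b', 'e', 'n' }: CONFLICT

C: nullable alternative(s) C → A A; FOLLOW(C) = { $, 'b', 'e', 'n' }
  C → A A: FIRST \ {ε} = { 'b', 'e', 'n' } — this is the only nullable alternative, skip
  C → n: FIRST \ {ε} = { 'n' } — overlaps FOLLOW(C) on { 'n' }: CONFLICT
  C → A e: FIRST \ {ε} = { 'b', 'e', 'n' } — overlaps FOLLOW(C) on { 'b', 'e', 'n' }: CONFLICT
E has a nullable alternative but only one production, so nothing to check.

So the grammar has 5 FIRST/FOLLOW conflicts (marked CONFLICT above).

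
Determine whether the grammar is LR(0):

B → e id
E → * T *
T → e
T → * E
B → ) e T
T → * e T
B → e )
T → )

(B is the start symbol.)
A grammar is LR(0) if no state in the canonical LR(0) collection has:
  - both a shift item (dot before a terminal) and a complete item (shift-reduce conflict), or
  - two or more complete items (reduce-reduce conflict; the accept item [B' → B .] counts as a complete item here).

Augment with B' → B and build the canonical LR(0) collection (I0 = CLOSURE({[B' → . B]}), then GOTO on every symbol after a dot until no new states appear). It has 17 states:
  I0: { [B → . ) e T], [B → . e )], [B → . e id], [B' → . B] }  — shift
  I1: { [B → ) . e T] }  — shift
  I2: { [B' → B .] }  — accept
  I3: { [B → e . )], [B → e . id] }  — shift
  I4: { [B → e ) .] }  — reduce
  I5: { [B → e id .] }  — reduce
  I6: { [B → ) e . T], [T → . )], [T → . * E], [T → . * e T], [T → . e] }  — shift
  I7: { [T → ) .] }  — reduce
  I8: { [E → . * T *], [T → * . E], [T → * . e T] }  — shift
  I9: { [B → ) e T .] }  — reduce
  I10: { [T → e .] }  — reduce
  I11: { [E → * . T *], [T → . )], [T → . * E], [T → . * e T], [T → . e] }  — shift
  I12: { [T → * E .] }  — reduce
  I13: { [T → * e . T], [T → . )], [T → . * E], [T → . * e T], [T → . e] }  — shift
  I14: { [T → * e T .] }  — reduce
  I15: { [E → * T . *] }  — shift
  I16: { [E → * T * .] }  — reduce

Every state is either a pure shift/goto state or contains exactly one complete item and nothing to shift — no conflicts. The grammar is LR(0).

Answer: Yes, the grammar is LR(0)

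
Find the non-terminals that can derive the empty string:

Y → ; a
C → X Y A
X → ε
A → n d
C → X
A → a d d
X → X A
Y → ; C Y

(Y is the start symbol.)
A non-terminal is nullable if it can derive ε (the empty string): either it has an ε-production, or it has a production whose right-hand side consists entirely of nullable non-terminals.

ε-productions: X → ε
So X is immediately nullable.
C → X: every symbol on the right is nullable, so C is nullable too.
No further non-terminal can be added: every production for the remaining non-terminals contains a terminal or a non-nullable non-terminal.
Nullable = { 'C', 'X' }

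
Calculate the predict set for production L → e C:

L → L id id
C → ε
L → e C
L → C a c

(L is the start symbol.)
{ 'e' }

PREDICT(L → e C) = (FIRST(RHS) \ {ε}) ∪ (FOLLOW(L) if ε ∈ FIRST(RHS), i.e. RHS ⇒* ε)
FIRST(e C) = { 'e' }
ε ∉ FIRST(e C), so FOLLOW(L) is not added.
PREDICT(L → e C) = { 'e' }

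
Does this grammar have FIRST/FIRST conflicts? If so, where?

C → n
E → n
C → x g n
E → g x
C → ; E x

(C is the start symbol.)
A FIRST/FIRST conflict occurs when two productions N → α and N → β for the same non-terminal have FIRST(α) ∩ FIRST(β) ≠ ∅ (with ε ∈ FIRST of a nullable right-hand side, so two nullable alternatives also conflict).

Productions for C:
  C → n: FIRST = { 'n' }
  C → x g n: FIRST = { 'x' }
  C → ; E x: FIRST = { ';' }
Productions for E:
  E → n: FIRST = { 'n' }
  E → g x: FIRST = { 'g' }

All alternatives of each non-terminal have pairwise disjoint FIRST sets.

Answer: No FIRST/FIRST conflicts.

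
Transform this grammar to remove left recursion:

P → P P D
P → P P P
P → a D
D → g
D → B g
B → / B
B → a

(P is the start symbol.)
P → a D P'
P' → P D P'
P' → P P P'
P' → ε
D → g
D → B g
B → / B
B → a

P is directly left-recursive. The standard transformation for
  A → A α₁ | ... | A α_m | β₁ | ... | β_n
is
  A  → β₁ A' | ... | β_n A'
  A' → α₁ A' | ... | α_m A' | ε

P → a D becomes P → a D P'
P → P P D becomes P' → P D P'
P → P P P becomes P' → P P P'
Add P' → ε

Productions for other non-terminals are unchanged:
  D → g
  D → B g
  B → / B
  B → a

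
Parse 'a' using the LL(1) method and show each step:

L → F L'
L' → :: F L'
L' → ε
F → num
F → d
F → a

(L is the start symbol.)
LL(1) parsing maintains a stack (initially the start symbol over $) and the input. At each step: if the stack top is a terminal, match it against the current input token; if it is a non-terminal N, replace it with the RHS of M[N, lookahead] (the unique production whose predict set contains the lookahead).

Stack is shown with the top on the left.

Stack   Input  Action
---------------------
L $     a $    output L → F L'
F L' $  a $    output F → a
a L' $  a $    match 'a'
L' $    $      output L' → ε
$       $      accept

The string is accepted.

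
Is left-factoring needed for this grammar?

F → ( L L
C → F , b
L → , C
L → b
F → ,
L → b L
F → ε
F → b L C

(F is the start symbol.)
Yes, L has productions with common prefix 'b'

Left-factoring is needed when two productions for the same non-terminal
share a common prefix on the right-hand side.

Productions for F:
  F → ( L L
  F → ,
  F → ε
  F → b L C
Productions for L:
  L → , C
  L → b
  L → b L

Found common prefix 'b' in productions for L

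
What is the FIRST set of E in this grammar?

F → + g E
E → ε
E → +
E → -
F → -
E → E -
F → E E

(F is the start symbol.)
{ '+', '-', ε }

To compute FIRST(E), examine every production with E on the left-hand side, reading each right-hand side left to right until a non-nullable symbol is reached.

From E → ε:
  - ε-production, so ε ∈ FIRST(E)
From E → +:
  - '+' is a terminal: add '+' and stop
From E → -:
  - '-' is a terminal: add '-' and stop
From E → E -:
  - E is the symbol being defined: contributes nothing new
    E is nullable, so continue to the next symbol
  - '-' is a terminal: add '-' and stop

Collecting: FIRST(E) = { '+', '-', ε }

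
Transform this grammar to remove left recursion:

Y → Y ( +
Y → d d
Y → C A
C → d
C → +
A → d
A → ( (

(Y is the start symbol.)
Y → d d Y'
Y → C A Y'
Y' → ( + Y'
Y' → ε
C → d
C → +
A → d
A → ( (

Y is directly left-recursive. The standard transformation for
  A → A α₁ | ... | A α_m | β₁ | ... | β_n
is
  A  → β₁ A' | ... | β_n A'
  A' → α₁ A' | ... | α_m A' | ε

Y → d d becomes Y → d d Y'
Y → C A becomes Y → C A Y'
Y → Y ( + becomes Y' → ( + Y'
Add Y' → ε

Productions for other non-terminals are unchanged:
  C → d
  C → +
  A → d
  A → ( (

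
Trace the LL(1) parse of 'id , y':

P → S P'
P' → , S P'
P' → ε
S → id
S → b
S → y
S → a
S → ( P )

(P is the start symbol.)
LL(1) parsing maintains a stack (initially the start symbol over $) and the input. At each step: if the stack top is a terminal, match it against the current input token; if it is a non-terminal N, replace it with the RHS of M[N, lookahead] (the unique production whose predict set contains the lookahead).

Stack is shown with the top on the left.

Stack     Input     Action
--------------------------
P $       id , y $  output P → S P'
S P' $    id , y $  output S → id
id P' $   id , y $  match 'id'
P' $      , y $     output P' → , S P'
, S P' $  , y $     match ','
S P' $    y $       output S → y
y P' $    y $       match 'y'
P' $      $         output P' → ε
$         $         accept

The string is accepted.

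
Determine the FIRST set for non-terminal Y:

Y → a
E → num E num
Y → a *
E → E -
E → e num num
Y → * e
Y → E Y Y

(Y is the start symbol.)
To compute FIRST(Y), examine every production with Y on the left-hand side, reading each right-hand side left to right until a non-nullable symbol is reached.

FIRST sets of the other non-terminals involved (by the same procedure, iterated to a fixed point):
  FIRST(E) = { 'e', 'num' }

From Y → a:
  - a is a terminal: add 'a' and stop
From Y → a *:
  - a is a terminal: add 'a' and stop
From Y → * e:
  - '*' is a terminal: add '*' and stop
From Y → E Y Y:
  - E is a non-terminal: add FIRST(E) \ {ε} = { 'e', 'num' }
    E is not nullable, so stop

Collecting: FIRST(Y) = { '*', 'a', 'e', 'num' }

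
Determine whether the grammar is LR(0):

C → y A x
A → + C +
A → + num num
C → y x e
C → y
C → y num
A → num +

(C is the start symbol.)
No. Shift-reduce conflict between [C → y .] and [A → . + C +]

A grammar is LR(0) if no state in the canonical LR(0) collection has:
  - both a shift item (dot before a terminal) and a complete item (shift-reduce conflict), or
  - two or more complete items (reduce-reduce conflict; the accept item [C' → C .] counts as a complete item here).

Augment with C' → C and build the canonical LR(0) collection (I0 = CLOSURE({[C' → . C]}), then GOTO on every symbol after a dot until no new states appear). It has 14 states:
  I0: { [C → . y A x], [C → . y num], [C → . y x e], [C → . y], [C' → . C] }  — shift
  I1: { [C' → C .] }  — accept
  I2: { [A → . + C +], [A → . + num num], [A → . num +], [C → y . A x], [C → y . num], [C → y . x e], [C → y .] }  — shift, reduce
  I3: { [A → + . C +], [A → + . num num], [C → . y A x], [C → . y num], [C → . y x e], [C → . y] }  — shift
  I4: { [C → y A . x] }  — shift
  I5: { [A → num . +], [C → y num .] }  — shift, reduce
  I6: { [C → y x . e] }  — shift
  I7: { [C → y x e .] }  — reduce
  I8: { [A → num + .] }  — reduce
  I9: { [C → y A x .] }  — reduce
  I10: { [A → + C . +] }  — shift
  I11: { [A → + num . num] }  — shift
  I12: { [A → + num num .] }  — reduce
  I13: { [A → + C + .] }  — reduce

Conflict in state I2:
  Shift-reduce conflict between [C → y .] and [A → . + C +]
So the grammar is NOT LR(0).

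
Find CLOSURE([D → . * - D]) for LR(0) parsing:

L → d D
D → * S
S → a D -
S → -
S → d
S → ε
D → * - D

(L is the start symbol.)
{ [D → . * - D] }

To compute CLOSURE, for each item [A → α.Bβ] where B is a non-terminal, add [B → .γ] for all productions B → γ; repeat for the newly added items until nothing changes.

Start with: [D → . * - D]
The dot precedes the terminal '*', so nothing is added.

CLOSURE = { [D → . * - D] }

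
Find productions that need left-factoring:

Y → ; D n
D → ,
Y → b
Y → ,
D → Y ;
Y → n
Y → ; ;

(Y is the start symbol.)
Left-factoring is needed when two productions for the same non-terminal
share a common prefix on the right-hand side.

Productions for Y:
  Y → ; D n
  Y → b
  Y → ,
  Y → n
  Y → ; ;
Productions for D:
  D → ,
  D → Y ;

Found common prefix ';' in productions for Y

Answer: Yes, Y has productions with common prefix ';'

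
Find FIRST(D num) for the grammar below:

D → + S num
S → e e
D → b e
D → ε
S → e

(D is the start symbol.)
{ '+', 'b', 'num' }

FIRST sets of the non-terminals involved (from the grammar, by fixed-point iteration):
  FIRST(D) = { '+', 'b', ε }

To compute FIRST(D num), process the symbols left to right:
Symbol D is a non-terminal. Add FIRST(D) \ {ε} = { '+', 'b' }
D is nullable (ε ∈ FIRST(D)), continue to the next symbol.
Symbol num is a terminal. Add 'num' and stop.
FIRST(D num) = { '+', 'b', 'num' }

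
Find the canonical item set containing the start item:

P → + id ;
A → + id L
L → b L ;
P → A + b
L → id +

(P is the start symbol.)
{ [A → . + id L], [P → . + id ;], [P → . A + b], [P' → . P] }

First, augment the grammar with P' → P
I₀ = CLOSURE({ [P' → . P] }):
  [P' → . P] has the dot before P: add [P → . + id ;], [P → . A + b]
  [P → . A + b] has the dot before A: add [A → . + id L]
No further items can be added.

I₀ = { [A → . + id L], [P → . + id ;], [P → . A + b], [P' → . P] }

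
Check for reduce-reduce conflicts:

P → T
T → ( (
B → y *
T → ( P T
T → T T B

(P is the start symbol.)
No reduce-reduce conflicts

Augment with P' → P and build the canonical LR(0) collection (I0 = CLOSURE({[P' → . P]}), then GOTO on every symbol after a dot until no new states appear). It has 11 states:
  I0: { [P → . T], [P' → . P], [T → . ( (], [T → . ( P T], [T → . T T B] }  — shift
  I1: { [P → . T], [T → ( . (], [T → ( . P T], [T → . ( (], [T → . ( P T], [T → . T T B] }  — shift
  I2: { [P' → P .] }  — accept
  I3: { [P → T .], [T → . ( (], [T → . ( P T], [T → . T T B], [T → T . T B] }  — shift, reduce
  I4: { [B → . y *], [T → . ( (], [T → . ( P T], [T → . T T B], [T → T . T B], [T → T T . B] }  — shift
  I5: { [T → T T B .] }  — reduce
  I6: { [B → y . *] }  — shift
  I7: { [B → y * .] }  — reduce
  I8: { [P → . T], [T → ( ( .], [T → ( . (], [T → ( . P T], [T → . ( (], [T → . ( P T], [T → . T T B] }  — shift, reduce
  I9: { [T → ( P . T], [T → . ( (], [T → . ( P T], [T → . T T B] }  — shift
  I10: { [T → ( P T .], [T → . ( (], [T → . ( P T], [T → . T T B], [T → T . T B] }  — shift, reduce

No state contains more than one complete item.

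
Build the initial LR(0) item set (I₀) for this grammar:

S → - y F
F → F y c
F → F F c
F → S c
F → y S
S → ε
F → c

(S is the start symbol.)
First, augment the grammar with S' → S
I₀ = CLOSURE({ [S' → . S] }):
  [S' → . S] has the dot before S: add [S → . - y F], [S → .]
No further items can be added.

I₀ = { [S → . - y F], [S → .], [S' → . S] }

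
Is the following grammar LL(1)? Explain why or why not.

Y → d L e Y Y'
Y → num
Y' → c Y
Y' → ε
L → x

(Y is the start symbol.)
No. Predict set conflict for Y': { 'c' }

A grammar is LL(1) if for each non-terminal N with multiple productions, the predict sets of those productions are pairwise disjoint, where PREDICT(N → α) = (FIRST(α) \ {ε}) ∪ (FOLLOW(N) if α ⇒* ε).

Relevant sets:
  FOLLOW(Y') = { $, 'c' }

For Y:
  PREDICT(Y → d L e Y Y') = { 'd' }
  PREDICT(Y → num) = { 'num' }
For Y':
  PREDICT(Y' → c Y) = { 'c' }
  PREDICT(Y' → ε) = { $, 'c' }
L has a single production, so nothing to check there.

Conflict found: Predict set conflict for Y': { 'c' }
The grammar is NOT LL(1).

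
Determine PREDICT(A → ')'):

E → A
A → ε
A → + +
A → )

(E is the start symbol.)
{ ')' }

PREDICT(A → ')') = (FIRST(RHS) \ {ε}) ∪ (FOLLOW(A) if ε ∈ FIRST(RHS), i.e. RHS ⇒* ε)
FIRST(')') = { ')' }
ε ∉ FIRST(')'), so FOLLOW(A) is not added.
PREDICT(A → ')') = { ')' }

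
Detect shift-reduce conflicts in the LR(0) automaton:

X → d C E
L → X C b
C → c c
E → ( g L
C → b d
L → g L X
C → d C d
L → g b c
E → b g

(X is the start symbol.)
No shift-reduce conflicts

Augment with X' → X and build the canonical LR(0) collection (I0 = CLOSURE({[X' → . X]}), then GOTO on every symbol after a dot until no new states appear). It has 25 states:
  I0: { [X → . d C E], [X' → . X] }  — shift
  I1: { [X' → X .] }  — accept
  I2: { [C → . b d], [C → . c c], [C → . d C d], [X → d . C E] }  — shift
  I3: { [E → . ( g L], [E → . b g], [X → d C . E] }  — shift
  I4: { [C → b . d] }  — shift
  I5: { [C → c . c] }  — shift
  I6: { [C → . b d], [C → . c c], [C → . d C d], [C → d . C d] }  — shift
  I7: { [C → d C . d] }  — shift
  I8: { [C → d C d .] }  — reduce
  I9: { [C → c c .] }  — reduce
  I10: { [C → b d .] }  — reduce
  I11: { [E → ( . g L] }  — shift
  I12: { [X → d C E .] }  — reduce
  I13: { [E → b . g] }  — shift
  I14: { [E → b g .] }  — reduce
  I15: { [E → ( g . L], [L → . X C b], [L → . g L X], [L → . g b c], [X → . d C E] }  — shift
  I16: { [E → ( g L .] }  — reduce
  I17: { [C → . b d], [C → . c c], [C → . d C d], [L → X . C b] }  — shift
  I18: { [L → . X C b], [L → . g L X], [L → . g b c], [L → g . L X], [L → g . b c], [X → . d C E] }  — shift
  I19: { [L → g L . X], [X → . d C E] }  — shift
  I20: { [L → g b . c] }  — shift
  I21: { [L → g b c .] }  — reduce
  I22: { [L → g L X .] }  — reduce
  I23: { [L → X C . b] }  — shift
  I24: { [L → X C b .] }  — reduce

No state contains both a complete item and a shift item.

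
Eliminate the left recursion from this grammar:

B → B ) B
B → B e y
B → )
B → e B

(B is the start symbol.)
B is directly left-recursive. The standard transformation for
  A → A α₁ | ... | A α_m | β₁ | ... | β_n
is
  A  → β₁ A' | ... | β_n A'
  A' → α₁ A' | ... | α_m A' | ε

B → ) becomes B → ) B'
B → e B becomes B → e B B'
B → B ) B becomes B' → ) B B'
B → B e y becomes B' → e y B'
Add B' → ε

Resulting grammar:
B → ) B'
B → e B B'
B' → ) B B'
B' → e y B'
B' → ε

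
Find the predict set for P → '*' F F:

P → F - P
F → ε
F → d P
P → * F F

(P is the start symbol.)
PREDICT(P → '*' F F) = (FIRST(RHS) \ {ε}) ∪ (FOLLOW(P) if ε ∈ FIRST(RHS), i.e. RHS ⇒* ε)
FIRST('*' F F) = { '*' }
ε ∉ FIRST('*' F F), so FOLLOW(P) is not added.
PREDICT(P → '*' F F) = { '*' }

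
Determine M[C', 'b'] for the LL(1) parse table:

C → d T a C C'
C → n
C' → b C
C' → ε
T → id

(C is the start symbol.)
To find M[C', 'b'], we find productions for C' where 'b' is in the predict set (PREDICT(N → α) = (FIRST(α) \ {ε}) ∪ (FOLLOW(N) if α ⇒* ε)).

Relevant sets:
  FOLLOW(C') = { $, 'b' }

C' → b C: PREDICT = { 'b' }
  'b' is in predict set, so this production goes in M[C', 'b']
C' → ε: PREDICT = { $, 'b' }
  'b' is in predict set, so this production goes in M[C', 'b']

M[C', 'b'] = C' → b C, C' → ε  (a multiply-defined cell — the grammar is not LL(1))

Answer: C' → b C, C' → ε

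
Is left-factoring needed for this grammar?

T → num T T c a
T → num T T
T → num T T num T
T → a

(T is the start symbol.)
Left-factoring is needed when two productions for the same non-terminal
share a common prefix on the right-hand side.

Productions for T:
  T → num T T c a
  T → num T T
  T → num T T num T
  T → a

Found common prefix 'num T T' in productions for T

Answer: Yes, T has productions with common prefix 'num T T'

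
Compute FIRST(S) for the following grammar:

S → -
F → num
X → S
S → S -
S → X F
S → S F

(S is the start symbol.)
{ '-' }

To compute FIRST(S), examine every production with S on the left-hand side, reading each right-hand side left to right until a non-nullable symbol is reached.

FIRST sets of the other non-terminals involved (by the same procedure, iterated to a fixed point):
  FIRST(X) = { '-' }

From S → -:
  - '-' is a terminal: add '-' and stop
From S → S -:
  - S is the symbol being defined: contributes nothing new
    S is not nullable, so stop
From S → X F:
  - X is a non-terminal: add FIRST(X) \ {ε} = { '-' }
    X is not nullable, so stop
From S → S F:
  - S is the symbol being defined: contributes nothing new
    S is not nullable, so stop

Collecting: FIRST(S) = { '-' }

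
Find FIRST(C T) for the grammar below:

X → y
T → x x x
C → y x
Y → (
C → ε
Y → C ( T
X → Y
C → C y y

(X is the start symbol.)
FIRST sets of the non-terminals involved (from the grammar, by fixed-point iteration):
  FIRST(C) = { 'y', ε }
  FIRST(T) = { 'x' }

To compute FIRST(C T), process the symbols left to right:
Symbol C is a non-terminal. Add FIRST(C) \ {ε} = { 'y' }
C is nullable (ε ∈ FIRST(C)), continue to the next symbol.
Symbol T is a non-terminal. Add FIRST(T) \ {ε} = { 'x' }
T is not nullable (ε ∉ FIRST(T)), so stop here.
FIRST(C T) = { 'x', 'y' }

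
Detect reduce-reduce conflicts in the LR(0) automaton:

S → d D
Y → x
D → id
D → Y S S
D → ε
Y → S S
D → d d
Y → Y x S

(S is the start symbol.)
A reduce-reduce conflict occurs when an LR(0) state has two complete items [A → α .] and [B → β .] — both call for a reduction, and with no lookahead the parser cannot choose between them.

Augment with S' → S and build the canonical LR(0) collection (I0 = CLOSURE({[S' → . S]}), then GOTO on every symbol after a dot until no new states appear). It has 15 states:
  I0: { [S → . d D], [S' → . S] }  — shift
  I1: { [S' → S .] }  — accept
  I2: { [D → . Y S S], [D → . d d], [D → . id], [D → .], [S → . d D], [S → d . D], [Y → . S S], [Y → . Y x S], [Y → . x] }  — shift, reduce
  I3: { [S → d D .] }  — reduce
  I4: { [S → . d D], [Y → S . S] }  — shift
  I5: { [D → Y . S S], [S → . d D], [Y → Y . x S] }  — shift
  I6: { [D → . Y S S], [D → . d d], [D → . id], [D → .], [D → d . d], [S → . d D], [S → d . D], [Y → . S S], [Y → . Y x S], [Y → . x] }  — shift, reduce
  I7: { [D → id .] }  — reduce
  I8: { [Y → x .] }  — reduce
  I9: { [D → . Y S S], [D → . d d], [D → . id], [D → .], [D → d . d], [D → d d .], [S → . d D], [S → d . D], [Y → . S S], [Y → . Y x S], [Y → . x] }  — shift, 2 reduces
  I10: { [D → Y S . S], [S → . d D] }  — shift
  I11: { [S → . d D], [Y → Y x . S] }  — shift
  I12: { [Y → Y x S .] }  — reduce
  I13: { [D → Y S S .] }  — reduce
  I14: { [Y → S S .] }  — reduce

I9 contains complete items [D → .], [D → d d .] — reduce-reduce conflict.

Answer: Yes — I9: [D → .] vs [D → d d .]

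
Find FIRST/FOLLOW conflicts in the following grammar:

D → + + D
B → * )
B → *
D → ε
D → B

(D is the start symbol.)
No FIRST/FOLLOW conflicts.

Nullable non-terminals: D.
FIRST sets used below: FIRST(B) = { '*' }

D: nullable alternative(s) D → ε; FOLLOW(D) = { $ }
  D → + + D: FIRST \ {ε} = { '+' } — disjoint from FOLLOW(D)
  D → ε: FIRST \ {ε} = { } — this is the only nullable alternative, skip
  D → B: FIRST \ {ε} = { '*' } — disjoint from FOLLOW(D)

B has no nullable alternative, so no FIRST/FOLLOW check is needed there.

No FIRST/FOLLOW conflicts found.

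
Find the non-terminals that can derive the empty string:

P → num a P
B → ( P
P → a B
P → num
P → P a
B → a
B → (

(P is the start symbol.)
A non-terminal is nullable if it can derive ε (the empty string): either it has an ε-production, or it has a production whose right-hand side consists entirely of nullable non-terminals.

There are no ε-productions, so no non-terminal can derive ε.
No non-terminals are nullable.

Answer: None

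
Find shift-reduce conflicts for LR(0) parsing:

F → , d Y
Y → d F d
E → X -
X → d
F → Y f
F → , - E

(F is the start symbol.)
No shift-reduce conflicts

A shift-reduce conflict occurs when an LR(0) state has both:
  - a complete (reduce) item [A → α .] (dot at the end), and
  - a shift item [B → β . c γ] (dot before a terminal).

Augment with F' → F and build the canonical LR(0) collection (I0 = CLOSURE({[F' → . F]}), then GOTO on every symbol after a dot until no new states appear). It has 15 states:
  I0: { [F → . , - E], [F → . , d Y], [F → . Y f], [F' → . F], [Y → . d F d] }  — shift
  I1: { [F → , . - E], [F → , . d Y] }  — shift
  I2: { [F' → F .] }  — accept
  I3: { [F → Y . f] }  — shift
  I4: { [F → . , - E], [F → . , d Y], [F → . Y f], [Y → . d F d], [Y → d . F d] }  — shift
  I5: { [Y → d F . d] }  — shift
  I6: { [Y → d F d .] }  — reduce
  I7: { [F → Y f .] }  — reduce
  I8: { [E → . X -], [F → , - . E], [X → . d] }  — shift
  I9: { [F → , d . Y], [Y → . d F d] }  — shift
  I10: { [F → , d Y .] }  — reduce
  I11: { [F → , - E .] }  — reduce
  I12: { [E → X . -] }  — shift
  I13: { [X → d .] }  — reduce
  I14: { [E → X - .] }  — reduce

No state contains both a complete item and a shift item.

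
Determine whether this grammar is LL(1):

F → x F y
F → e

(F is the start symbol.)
Yes, the grammar is LL(1).

For F:
  PREDICT(F → x F y) = { 'x' }
  PREDICT(F → e) = { 'e' }

All predict sets are disjoint. The grammar IS LL(1).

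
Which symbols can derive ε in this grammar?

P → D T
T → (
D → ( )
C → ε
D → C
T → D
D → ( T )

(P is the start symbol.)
ε-productions: C → ε
So C is immediately nullable.
D → C: every symbol on the right is nullable, so D is nullable too.
T → D: every symbol on the right is nullable, so T is nullable too.
P → D T: every symbol on the right is nullable, so P is nullable too.
Every non-terminal is now nullable.
Nullable = { 'C', 'D', 'P', 'T' }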